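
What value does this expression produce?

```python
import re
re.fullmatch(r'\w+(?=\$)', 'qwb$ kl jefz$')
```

None

The positive lookaround only admits positions where the adjacent text matches; those characters stay outside the span.
For `fullmatch`, every character of the input must be accounted for by the pattern.
Here the pattern can't cover the whole string, so the call returns None.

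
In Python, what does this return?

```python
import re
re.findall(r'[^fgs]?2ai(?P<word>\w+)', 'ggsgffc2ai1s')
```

This matches optionally any character except [fgs], then the literal '2ai'; then one or more of a word character (captured as 'word').
One capturing group, so `findall` returns just the captured substring from the one match — 1 in all.

['1s']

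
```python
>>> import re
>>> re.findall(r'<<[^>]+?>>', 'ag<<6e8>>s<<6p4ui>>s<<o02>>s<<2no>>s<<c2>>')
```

With no groups in the pattern, `findall` gives back each whole match — 5 here.

['<<6e8>>', '<<6p4ui>>', '<<o02>>', '<<2no>>', '<<c2>>']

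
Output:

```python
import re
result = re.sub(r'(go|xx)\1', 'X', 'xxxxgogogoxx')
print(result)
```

After group 1 captures some text, `\1` only succeeds where that same text appears again.
Matches: at [0:4] → 'xxxx'; at [4:8] → 'gogo'.
`sub` substitutes 'X' at each match site.

XXgoxx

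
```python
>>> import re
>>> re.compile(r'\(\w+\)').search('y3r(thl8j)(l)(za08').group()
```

'(thl8j)'

`search` walks the string left to right and returns the first match it finds.
The match spans [3:10] → '(thl8j)'.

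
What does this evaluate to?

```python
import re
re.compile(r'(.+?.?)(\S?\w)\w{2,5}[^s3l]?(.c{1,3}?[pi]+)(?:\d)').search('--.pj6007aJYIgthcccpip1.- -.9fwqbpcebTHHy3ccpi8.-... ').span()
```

(0, 23)

This matches one or more of any character (lazy), then optionally any character (captured); then optionally a non-whitespace character, then a word character (captured); then 2 to 5 of a word character, then optionally any character except [s3l]; then any character, then 1 to 3 of the literal 'c' (lazy), then one or more of one of [pi] (captured); then a digit (non-capturing group).
Lazy quantifiers expand one character at a time until the remainder of the pattern can match.
`search` walks the string left to right and returns the first match it finds.
The match spans [0:23] → '--.pj6007aJYIgthcccpip1'.
Captured: group 1 = '--.pj60', group 2 = '07', group 3 = 'hcccpip'.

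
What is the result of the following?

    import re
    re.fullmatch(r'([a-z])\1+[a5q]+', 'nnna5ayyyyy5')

None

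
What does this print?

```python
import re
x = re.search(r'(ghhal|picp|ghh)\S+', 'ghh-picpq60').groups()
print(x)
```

('ghh',)

`re.search` scans for the first position where the pattern succeeds.
The match spans [0:11] → 'ghh-picpq60'.
Captured: group 1 = 'ghh'.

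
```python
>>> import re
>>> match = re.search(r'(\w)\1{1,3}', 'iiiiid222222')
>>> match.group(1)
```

The match spans [0:4] → 'iiii'.
Captured: group 1 = 'i'.

'i'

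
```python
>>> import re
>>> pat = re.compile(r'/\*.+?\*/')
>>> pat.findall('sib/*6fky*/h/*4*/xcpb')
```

Lazy quantifiers expand one character at a time until the remainder of the pattern can match.
Walking the string: at [3:11] → '/*6fky*/'; at [12:17] → '/*4*/'.
With no groups in the pattern, `findall` gives back each whole match — 2 here.

['/*6fky*/', '/*4*/']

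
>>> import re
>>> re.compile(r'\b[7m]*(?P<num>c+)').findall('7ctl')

This matches a word boundary (`\b`, zero-width); then zero or more of one of [7m]; then one or more of a literal 'c' (captured as 'num').
One capturing group, so `findall` returns just the captured substring from the one match — 1 in all.

['c']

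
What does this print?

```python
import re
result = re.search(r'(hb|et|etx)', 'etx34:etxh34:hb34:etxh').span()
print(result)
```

(0, 2)

Alternation isn't longest-match — the leftmost alternative that fits at this position is chosen.
`search` walks the string left to right and returns the first match it finds.
The match spans [0:2] → 'et'.
Captured: group 1 = 'et'.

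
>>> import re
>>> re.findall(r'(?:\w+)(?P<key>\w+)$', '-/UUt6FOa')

['a']

Pattern: one or more of a word character (non-capturing group); then one or more of a word character (captured as 'key'); then anchored at the end.
Scanning left to right: at [2:9] match 'UUt6FOa', group 1 = 'a'.
One capturing group, so `findall` returns just the captured substring from the one match — 1 in all.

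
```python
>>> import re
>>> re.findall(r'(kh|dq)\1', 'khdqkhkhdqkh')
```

['kh']

After group 1 captures some text, `\1` only succeeds where that same text appears again.
Because there's exactly one group, `findall` drops the full match and keeps group 1 from the one hit.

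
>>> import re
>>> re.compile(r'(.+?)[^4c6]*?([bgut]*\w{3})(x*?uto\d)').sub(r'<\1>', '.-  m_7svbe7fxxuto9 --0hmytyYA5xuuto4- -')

The pattern matches one or more of any character (lazy) (captured); then zero or more of any character except [4c6] (lazy); then zero or more of one of [bgut], then exactly 3 of a word character (captured); then zero or more of a literal 'x' (lazy), then the literal 'uto', then a digit (captured).
The `?` after the quantifier makes it lazy — it takes as little as possible before letting the rest of the pattern try.
Matches: at [0:19] → '.-  m_7svbe7fxxuto9'; at [19:37] → ' --0hmytyYA5xuuto4'.
`\1` in the replacement pulls in group 1's text for each match.

'<.>< >- -'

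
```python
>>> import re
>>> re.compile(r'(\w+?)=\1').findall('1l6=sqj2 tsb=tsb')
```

A backreference is literal: `\1` must see the identical characters the first group matched.
Because there's exactly one group, `findall` drops the full match and keeps group 1 from the one hit.

['tsb']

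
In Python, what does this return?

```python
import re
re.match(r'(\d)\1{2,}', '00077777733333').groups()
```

('0',)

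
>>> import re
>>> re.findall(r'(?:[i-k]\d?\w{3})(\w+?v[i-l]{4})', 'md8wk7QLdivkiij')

['ivkiij']

The pattern matches a character in [i-k], then optionally a digit, then exactly 3 of a word character (non-capturing group); then one or more of a word character (lazy), then a literal 'v', then exactly 4 of a character in [i-l] (captured).
Matches: at [4:15] match 'k7QLdivkiij', group 1 = 'ivkiij'.
`findall` collects group 1 from the one match (1 total).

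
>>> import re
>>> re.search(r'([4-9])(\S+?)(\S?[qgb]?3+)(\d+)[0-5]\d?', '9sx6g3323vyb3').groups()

('9', 'sx', '6g33', '2')

This matches a character in [4-9] (captured); then one or more of a non-whitespace character (lazy) (captured); then optionally a non-whitespace character, then optionally one of [qgb], then one or more of a literal '3' (captured); then one or more of a digit (captured); then a character in [0-5], then optionally a digit.
A `+?`/`*?`/`{m,n}?` starts at its minimum and grows only as far as needed for what follows to match.
`re.search` tries every starting position until one works.
The match spans [0:9] → '9sx6g3323'.
Captured: group 1 = '9', group 2 = 'sx', group 3 = '6g33', group 4 = '2'.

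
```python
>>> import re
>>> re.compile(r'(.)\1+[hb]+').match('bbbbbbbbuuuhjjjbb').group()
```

`re.match` won't scan ahead — the pattern has to work from the very first character.
The match spans [0:8] → 'bbbbbbbb'.

'bbbbbbbb'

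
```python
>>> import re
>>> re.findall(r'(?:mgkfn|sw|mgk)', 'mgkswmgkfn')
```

['mgk', 'sw', 'mgkfn']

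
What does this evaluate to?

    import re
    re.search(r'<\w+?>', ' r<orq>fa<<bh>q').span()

(2, 7)

`re.search` scans for the first position where the pattern succeeds.
The match spans [2:7] → '<orq>'.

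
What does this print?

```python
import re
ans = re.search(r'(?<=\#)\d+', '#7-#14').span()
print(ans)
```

(1, 2)

Lookahead/lookbehind check context without consuming it, so the matched span excludes the asserted characters.
`search` walks the string left to right and returns the first match it finds.
The match spans [1:2] → '7'.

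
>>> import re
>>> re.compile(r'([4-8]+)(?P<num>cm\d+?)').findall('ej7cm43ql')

[('7', 'cm4')]

This matches one or more of a character in [4-8] (captured); then the literal 'cm', then one or more of a digit (lazy) (captured as 'num').
With the lazy modifier that quantifier settles for the fewest repetitions that let the rest of the pattern succeed (the atoms after it are unaffected and can still be greedy).
Scanning left to right: at [2:6] match '7cm4', groups = ('7', 'cm4').
With 2 capturing groups, `findall` returns a 2-tuple per match.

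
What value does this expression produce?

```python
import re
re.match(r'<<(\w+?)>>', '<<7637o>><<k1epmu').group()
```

'<<7637o>>'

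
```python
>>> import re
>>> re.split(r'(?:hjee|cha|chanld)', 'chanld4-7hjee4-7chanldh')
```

['', 'nld4-7', '4-7', 'nldh']

Branches in `(...|...)` are attempted left-to-right; the first branch that allows the whole pattern to succeed is taken.
Splitting on the pattern gives 4 pieces.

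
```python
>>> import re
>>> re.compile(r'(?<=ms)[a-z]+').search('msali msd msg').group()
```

'ali'

The positive lookaround only admits positions where the adjacent text matches; those characters stay outside the span.
The match spans [2:5] → 'ali'.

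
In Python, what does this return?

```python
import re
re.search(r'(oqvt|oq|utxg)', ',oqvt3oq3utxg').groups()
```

('oqvt',)

The match spans [1:5] → 'oqvt'.
Captured: group 1 = 'oqvt'.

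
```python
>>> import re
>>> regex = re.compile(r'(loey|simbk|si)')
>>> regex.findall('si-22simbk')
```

The regex engine tests alternatives in the order written; an earlier branch that matches wins even if a later one would match more.
Walking the string: at [0:2] match 'si', group 1 = 'si'; at [5:10] match 'simbk', group 1 = 'simbk'.
With a single group, `findall` returns only what that group captured — 2 items.

['si', 'simbk']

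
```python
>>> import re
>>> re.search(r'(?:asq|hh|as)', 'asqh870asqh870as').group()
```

'asq'

Alternation isn't longest-match — the leftmost alternative that fits at this position is chosen.
The match spans [0:3] → 'asq'.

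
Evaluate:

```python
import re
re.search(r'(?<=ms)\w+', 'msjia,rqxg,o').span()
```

The `(?=…)`/`(?<=…)` assertion just peeks at neighbouring text; it doesn't advance the match position.
The match spans [2:5] → 'jia'.

(2, 5)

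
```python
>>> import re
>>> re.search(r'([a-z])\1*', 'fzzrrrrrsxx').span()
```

(0, 1)

`\1` has to match the exact text group 1 already captured.
Unlike `match`, `search` isn't anchored — it looks for the pattern anywhere in the string.
The match spans [0:1] → 'f'.
Captured: group 1 = 'f'.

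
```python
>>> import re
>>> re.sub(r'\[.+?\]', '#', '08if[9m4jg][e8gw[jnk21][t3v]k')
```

'08if###k'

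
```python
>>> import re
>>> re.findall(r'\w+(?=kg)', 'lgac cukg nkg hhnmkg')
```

['cu', 'n', 'hhnm']

The `(?=…)`/`(?<=…)` assertion just peeks at neighbouring text; it doesn't advance the match position.
Since nothing is captured, `findall` lists the 3 matched substrings directly.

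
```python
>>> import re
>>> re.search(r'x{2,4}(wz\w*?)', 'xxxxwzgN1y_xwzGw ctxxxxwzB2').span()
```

(0, 6)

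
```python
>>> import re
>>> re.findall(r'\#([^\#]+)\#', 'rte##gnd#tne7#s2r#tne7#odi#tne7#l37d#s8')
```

With a single group, `findall` returns only what that group captured — 4 items.

['gnd', 's2r', 'odi', 'l37d']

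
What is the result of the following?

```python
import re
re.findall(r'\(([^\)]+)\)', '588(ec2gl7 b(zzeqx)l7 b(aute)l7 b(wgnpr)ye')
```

['ec2gl7 b(zzeqx', 'aute', 'wgnpr']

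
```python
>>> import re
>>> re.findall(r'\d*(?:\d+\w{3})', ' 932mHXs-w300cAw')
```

This matches zero or more of a digit; then one or more of a digit, then exactly 3 of a word character (non-capturing group).
Matches: at [1:7] → '932mHX'; at [10:16] → '300cAw'.
Since nothing is captured, `findall` lists the 2 matched substrings directly.

['932mHX', '300cAw']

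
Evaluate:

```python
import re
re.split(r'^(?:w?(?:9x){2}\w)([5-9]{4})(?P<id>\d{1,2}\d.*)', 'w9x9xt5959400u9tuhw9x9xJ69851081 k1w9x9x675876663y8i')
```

['', '5959', '400u9tuhw9x9xJ69851081 k1w9x9x675876663y8i', '']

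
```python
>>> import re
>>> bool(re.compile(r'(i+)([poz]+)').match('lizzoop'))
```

False

Pattern: one or more of a literal 'i' (captured); then one or more of one of [poz] (captured).
`match` is anchored at position 0; if the pattern doesn't fit there, it returns None.
Here the pattern fails at index 0, so the call returns None, and `bool(None)` is False.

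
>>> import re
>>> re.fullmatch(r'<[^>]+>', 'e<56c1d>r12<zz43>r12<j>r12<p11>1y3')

`re.fullmatch` requires the pattern to consume the entire string.
Here the string isn't matched end-to-end, so the call returns None.

None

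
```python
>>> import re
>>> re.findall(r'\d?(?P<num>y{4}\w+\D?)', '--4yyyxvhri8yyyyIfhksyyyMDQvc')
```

['yyyyIfhksyyyMDQvc']

This matches optionally a digit; then exactly 4 of the literal 'y', then one or more of a word character, then optionally a non-digit (captured as 'num').
Matches: at [11:29] match '8yyyyIfhksyyyMDQvc', group 1 = 'yyyyIfhksyyyMDQvc'.
Because there's exactly one group, `findall` drops the full match and keeps group 1 from the one hit.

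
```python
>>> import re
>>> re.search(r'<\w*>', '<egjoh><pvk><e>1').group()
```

'<egjoh>'

`re.search` tries every starting position until one works.
The match spans [0:7] → '<egjoh>'.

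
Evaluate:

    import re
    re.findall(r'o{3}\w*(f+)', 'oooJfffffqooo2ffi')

The pattern matches exactly 3 of the literal 'o', then zero or more of a word character; then one or more of a literal 'f' (captured).
With a single group, `findall` returns only what that group captured — 1 item.

['f']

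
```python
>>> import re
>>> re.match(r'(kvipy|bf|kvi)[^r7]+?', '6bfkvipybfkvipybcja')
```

None

`re.match` only tries the pattern at the start of the string.
Here the string doesn't start with a match, so the call returns None.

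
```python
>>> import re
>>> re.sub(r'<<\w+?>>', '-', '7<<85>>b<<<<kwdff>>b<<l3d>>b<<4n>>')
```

'7-b<<-b-b-'

Matches: at [1:7] → '<<85>>'; at [10:19] → '<<kwdff>>'; at [20:27] → '<<l3d>>'; at [28:34] → '<<4n>>'.
`sub` substitutes '-' at each match site.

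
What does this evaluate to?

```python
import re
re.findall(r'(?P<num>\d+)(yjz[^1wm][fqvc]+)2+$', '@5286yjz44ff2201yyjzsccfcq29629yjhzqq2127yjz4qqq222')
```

This matches one or more of a digit (captured as 'num'); then the literal 'yjz', then any character except [1wm], then one or more of one of [fqvc] (captured); then one or more of a literal '2'; then anchored at the end.
Scanning left to right: at [37:51] match '2127yjz4qqq222', groups = ('2127', 'yjz4qqq').
With 2 capturing groups, `findall` returns a 2-tuple per match.

[('2127', 'yjz4qqq')]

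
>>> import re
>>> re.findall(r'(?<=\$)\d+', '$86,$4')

['86', '4']

The `(?=…)`/`(?<=…)` assertion just peeks at neighbouring text; it doesn't advance the match position.
Scanning left to right: at [1:3] → '86'; at [5:6] → '4'.
With no groups in the pattern, `findall` gives back each whole match — 2 here.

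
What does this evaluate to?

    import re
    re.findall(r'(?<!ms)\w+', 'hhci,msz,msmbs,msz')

A negative assertion filters positions out without eating any characters.
Matches: at [0:4] → 'hhci'; at [5:8] → 'msz'; at [9:14] → 'msmbs'; at [15:18] → 'msz'.
With no groups in the pattern, `findall` gives back each whole match — 4 here.

['hhci', 'msz', 'msmbs', 'msz']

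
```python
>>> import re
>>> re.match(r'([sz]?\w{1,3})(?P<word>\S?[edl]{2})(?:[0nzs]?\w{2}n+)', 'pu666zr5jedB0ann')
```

None

`re.match` only tries the pattern at the start of the string.
Here the string doesn't start with a match, so the call returns None.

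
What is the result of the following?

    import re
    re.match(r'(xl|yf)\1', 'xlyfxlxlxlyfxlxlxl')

None

`\1` is not a pattern — it's the concrete string captured by group 1, re-applied verbatim.
`re.match` only tries the pattern at the start of the string.
Here position 0 doesn't satisfy it, so the call returns None.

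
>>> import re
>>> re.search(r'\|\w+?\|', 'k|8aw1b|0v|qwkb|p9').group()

The match spans [1:8] → '|8aw1b|'.

'|8aw1b|'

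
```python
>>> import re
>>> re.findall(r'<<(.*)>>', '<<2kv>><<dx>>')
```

Scanning left to right: at [0:13] match '<<2kv>><<dx>>', group 1 = '2kv>><<dx'.
With a single group, `findall` returns only what that group captured — 1 item.

['2kv>><<dx']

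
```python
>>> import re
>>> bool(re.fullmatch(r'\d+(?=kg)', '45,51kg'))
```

Lookahead/lookbehind check context without consuming it, so the matched span excludes the asserted characters.
For `fullmatch`, every character of the input must be accounted for by the pattern.
Here the string isn't matched end-to-end, so the call returns None, and `bool(None)` is False.

False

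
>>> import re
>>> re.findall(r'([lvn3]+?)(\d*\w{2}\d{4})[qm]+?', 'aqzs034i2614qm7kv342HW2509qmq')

Because the quantifier is non-greedy, it stops expanding at the earliest point where the rest of the pattern can succeed.
2 groups means each result is a tuple of 2 captured strings — 2 here.

[('3', '4i2614'), ('v', '342HW2509')]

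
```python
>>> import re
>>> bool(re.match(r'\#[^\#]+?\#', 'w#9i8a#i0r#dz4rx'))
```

`re.match` only tries the pattern at the start of the string.
Here position 0 doesn't satisfy it, so the call returns None, and `bool(None)` is False.

False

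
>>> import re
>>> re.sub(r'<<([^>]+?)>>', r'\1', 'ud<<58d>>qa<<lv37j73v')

'ud58dqa<<lv37j73v'

Matches: at [2:9] → '<<58d>>'.
The replacement refers to a captured group, so each match is rewritten using its own captured text.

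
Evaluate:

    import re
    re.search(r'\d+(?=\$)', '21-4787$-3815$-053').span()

(3, 7)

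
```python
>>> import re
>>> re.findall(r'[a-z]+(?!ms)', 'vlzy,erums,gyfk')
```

['vlzy', 'erums', 'gyfk']

Because the assertion is negative and zero-width, positions next to the forbidden text are skipped.
Since nothing is captured, `findall` lists the 3 matched substrings directly.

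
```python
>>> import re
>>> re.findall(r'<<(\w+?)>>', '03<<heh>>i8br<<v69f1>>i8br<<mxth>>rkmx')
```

['heh', 'v69f1', 'mxth']

`findall` collects group 1 from each match (3 total).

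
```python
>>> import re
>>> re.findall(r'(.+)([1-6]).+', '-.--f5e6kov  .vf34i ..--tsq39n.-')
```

[('-.--f5e6kov  .vf34i ..--tsq', '3')]

Pattern: one or more of any character (captured); then a character in [1-6] (captured); then one or more of any character.
Walking the string: at [0:32] match '-.--f5e6kov  .vf34i ..--tsq39n.-', groups = ('-.--f5e6kov  .vf34i ..--tsq', '3').
Multiple groups make `findall` return tuples — one 2-tuple for the one match.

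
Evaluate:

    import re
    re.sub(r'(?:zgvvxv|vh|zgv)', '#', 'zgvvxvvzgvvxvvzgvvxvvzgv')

'#v#v#v#'

Branches in `(...|...)` are attempted left-to-right; the first branch that allows the whole pattern to succeed is taken.
Every occurrence is swapped for '#'.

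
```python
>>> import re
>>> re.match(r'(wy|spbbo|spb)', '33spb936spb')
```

With `match`, the pattern is implicitly anchored at the beginning.
Here position 0 doesn't satisfy it, so the call returns None.

None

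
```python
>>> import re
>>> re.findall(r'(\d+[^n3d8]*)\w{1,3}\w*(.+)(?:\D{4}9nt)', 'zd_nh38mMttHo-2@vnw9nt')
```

[('38mMttH', '-2')]

2 groups means the one result is a tuple of 2 captured strings — 1 here.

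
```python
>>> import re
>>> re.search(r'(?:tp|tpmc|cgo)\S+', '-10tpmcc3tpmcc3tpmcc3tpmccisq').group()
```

'tpmcc3tpmcc3tpmcc3tpmccisq'

`search` walks the string left to right and returns the first match it finds.
The match spans [3:29] → 'tpmcc3tpmcc3tpmcc3tpmccisq'.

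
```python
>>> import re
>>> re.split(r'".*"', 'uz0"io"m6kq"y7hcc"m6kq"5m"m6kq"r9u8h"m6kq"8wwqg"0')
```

The string is cut at each match, leaving 2 pieces.

['uz0', '0']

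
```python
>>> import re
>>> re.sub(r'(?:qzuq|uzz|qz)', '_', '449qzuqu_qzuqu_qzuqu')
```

The regex engine tests alternatives in the order written; an earlier branch that matches wins even if a later one would match more.
Each match is replaced by '_'.

'449_u__u__u'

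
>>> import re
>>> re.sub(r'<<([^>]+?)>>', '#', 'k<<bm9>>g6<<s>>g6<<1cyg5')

'k#g6#g6<<1cyg5'

Matches: at [1:8] → '<<bm9>>'; at [10:15] → '<<s>>'.
`sub` substitutes '#' at each match site.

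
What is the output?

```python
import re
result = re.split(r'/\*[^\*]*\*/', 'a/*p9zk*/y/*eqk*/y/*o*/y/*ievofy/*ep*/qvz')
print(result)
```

['a', 'y', 'y', 'y/*ievofy', 'qvz']

`split` removes every match and returns the 5 fragments in between.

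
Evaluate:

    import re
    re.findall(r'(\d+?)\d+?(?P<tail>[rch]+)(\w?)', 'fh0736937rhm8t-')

[('0', 'rh', 'm')]

Pattern: one or more of a digit (lazy) (captured); then one or more of a digit (lazy); then one or more of one of [rch] (captured as 'tail'); then optionally a word character (captured).
Walking the string: at [2:12] match '0736937rhm', groups = ('0', 'rh', 'm').
Multiple groups make `findall` return tuples — one 3-tuple for the one match.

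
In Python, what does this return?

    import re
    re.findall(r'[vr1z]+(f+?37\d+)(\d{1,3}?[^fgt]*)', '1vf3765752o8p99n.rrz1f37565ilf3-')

[('f376575', '2o8p99n.rrz1')]

The pattern matches one or more of one of [vr1z]; then one or more of a literal 'f' (lazy), then the literal '37', then one or more of a digit (captured); then 1 to 3 of a digit (lazy), then zero or more of any character except [fgt] (captured).
Matches: at [0:21] match '1vf3765752o8p99n.rrz1', groups = ('f376575', '2o8p99n.rrz1').
2 groups means the one result is a tuple of 2 captured strings — 1 here.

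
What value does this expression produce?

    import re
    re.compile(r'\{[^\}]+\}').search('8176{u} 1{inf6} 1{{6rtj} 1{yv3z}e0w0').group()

`re.search` scans for the first position where the pattern succeeds.
The match spans [4:7] → '{u}'.

'{u}'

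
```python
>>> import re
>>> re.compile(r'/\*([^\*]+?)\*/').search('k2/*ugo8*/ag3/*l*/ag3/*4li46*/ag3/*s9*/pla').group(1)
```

'ugo8'

The match spans [2:10] → '/*ugo8*/'.
Captured: group 1 = 'ugo8'.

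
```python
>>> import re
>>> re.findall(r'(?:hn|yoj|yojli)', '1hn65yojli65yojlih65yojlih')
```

['hn', 'yoj', 'yoj', 'yoj']

The regex engine tests alternatives in the order written; an earlier branch that matches wins even if a later one would match more.
With no groups in the pattern, `findall` gives back each whole match — 4 here.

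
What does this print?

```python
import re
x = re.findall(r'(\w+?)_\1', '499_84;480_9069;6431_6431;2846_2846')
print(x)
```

The backreference `\1` re-matches whatever the first group consumed, character for character.
One capturing group, so `findall` returns just the captured substring from each match — 2 in all.

['6431', '2846']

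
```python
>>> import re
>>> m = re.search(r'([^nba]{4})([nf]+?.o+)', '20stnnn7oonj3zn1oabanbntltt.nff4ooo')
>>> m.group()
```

'20stnnn7oo'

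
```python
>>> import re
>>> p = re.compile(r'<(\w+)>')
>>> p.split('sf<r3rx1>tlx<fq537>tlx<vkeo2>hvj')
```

Matches to split on: at [2:9] → '<r3rx1>'; at [12:19] → '<fq537>'; at [22:29] → '<vkeo2>'.
Because the pattern has a capturing group, `split` also inserts each captured text between the pieces.

['sf', 'r3rx1', 'tlx', 'fq537', 'tlx', 'vkeo2', 'hvj']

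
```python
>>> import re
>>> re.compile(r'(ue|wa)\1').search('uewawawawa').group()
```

'wawa'

`\1` has to match the exact text group 1 already captured.
`re.search` tries every starting position until one works.
The match spans [2:6] → 'wawa'.
Captured: group 1 = 'wa'.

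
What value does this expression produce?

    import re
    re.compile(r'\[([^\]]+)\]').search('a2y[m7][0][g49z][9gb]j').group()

Unlike `match`, `search` isn't anchored — it looks for the pattern anywhere in the string.
The match spans [3:7] → '[m7]'.
Captured: group 1 = 'm7'.

'[m7]'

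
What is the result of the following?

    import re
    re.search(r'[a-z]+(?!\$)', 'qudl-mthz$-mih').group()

'qudl'

Because the assertion is negative and zero-width, positions next to the forbidden text are skipped.
`re.search` tries every starting position until one works.
The match spans [0:4] → 'qudl'.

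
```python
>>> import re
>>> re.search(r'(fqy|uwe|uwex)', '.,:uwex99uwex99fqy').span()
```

(3, 6)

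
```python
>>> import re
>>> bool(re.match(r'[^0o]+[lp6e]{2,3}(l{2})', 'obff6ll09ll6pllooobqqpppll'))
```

False

`re.match` only tries the pattern at the start of the string.
Here the string doesn't start with a match, so the call returns None, and `bool(None)` is False.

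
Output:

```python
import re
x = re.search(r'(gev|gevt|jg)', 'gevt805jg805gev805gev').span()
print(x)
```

(0, 3)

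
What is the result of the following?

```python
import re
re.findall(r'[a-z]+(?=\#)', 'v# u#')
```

Lookahead/lookbehind check context without consuming it, so the matched span excludes the asserted characters.
`findall` yields the raw match text (2 of them) because the pattern has no groups.

['v', 'u']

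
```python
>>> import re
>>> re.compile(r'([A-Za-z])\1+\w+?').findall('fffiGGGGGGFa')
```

The backreference `\1` re-matches whatever the first group consumed, character for character.
Walking the string: at [0:4] match 'fffi', group 1 = 'f'; at [4:11] match 'GGGGGGF', group 1 = 'G'.
`findall` collects group 1 from each match (2 total).

['f', 'G']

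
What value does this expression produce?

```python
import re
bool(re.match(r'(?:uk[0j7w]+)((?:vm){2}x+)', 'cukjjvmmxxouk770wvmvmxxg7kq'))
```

`re.match` only tries the pattern at the start of the string.
Here position 0 doesn't satisfy it, so the call returns None, and `bool(None)` is False.

False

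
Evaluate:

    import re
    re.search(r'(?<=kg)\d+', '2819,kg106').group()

'106'

Because the assertion is zero-width, the text it checks is not consumed and won't appear in the result.
`search` walks the string left to right and returns the first match it finds.
The match spans [7:10] → '106'.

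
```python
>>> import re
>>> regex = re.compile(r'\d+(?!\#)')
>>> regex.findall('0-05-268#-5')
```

['0', '05', '26', '5']

A negative assertion filters positions out without eating any characters.
`findall` yields the raw match text (4 of them) because the pattern has no groups.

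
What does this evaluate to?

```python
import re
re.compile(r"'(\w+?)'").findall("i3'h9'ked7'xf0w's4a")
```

Matches: at [2:6] match "'h9'", group 1 = 'h9'; at [10:16] match "'xf0w'", group 1 = 'xf0w'.
One capturing group, so `findall` returns just the captured substring from each match — 2 in all.

['h9', 'xf0w']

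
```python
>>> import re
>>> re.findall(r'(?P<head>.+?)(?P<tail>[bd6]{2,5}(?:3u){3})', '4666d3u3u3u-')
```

With the lazy modifier that quantifier settles for the fewest repetitions that let the rest of the pattern succeed (the atoms after it are unaffected and can still be greedy).
`findall` packs the 2 group values into a tuple for every match.

[('4', '666d3u3u3u')]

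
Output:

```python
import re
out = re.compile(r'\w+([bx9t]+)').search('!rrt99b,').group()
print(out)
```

rrt99b

This matches one or more of a word character; then one or more of one of [bx9t] (captured).
`re.search` scans for the first position where the pattern succeeds.
The match spans [1:7] → 'rrt99b'.
Captured: group 1 = 'b'.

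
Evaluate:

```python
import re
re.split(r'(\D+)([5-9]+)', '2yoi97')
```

['2', 'yoi', '97', '']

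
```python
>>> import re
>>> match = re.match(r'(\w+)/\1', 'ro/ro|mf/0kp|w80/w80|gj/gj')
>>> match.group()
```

'ro/ro'

A backreference is literal: `\1` must see the identical characters the first group matched.
`re.match` won't scan ahead — the pattern has to work from the very first character.
The match spans [0:5] → 'ro/ro'.
Captured: group 1 = 'ro'.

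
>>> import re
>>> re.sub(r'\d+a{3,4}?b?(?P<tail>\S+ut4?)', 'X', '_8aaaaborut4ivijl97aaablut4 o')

This matches one or more of a digit, then 3 to 4 of a literal 'a' (lazy), then optionally the literal 'b'; then one or more of a non-whitespace character, then the literal 'ut', then optionally a literal '4' (captured as 'tail').
Matches: at [1:27] → '8aaaaborut4ivijl97aaablut4'.
`sub` substitutes 'X' at each match site.

'_X o'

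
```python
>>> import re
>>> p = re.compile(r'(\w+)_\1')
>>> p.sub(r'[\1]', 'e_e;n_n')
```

The backreference `\1` re-matches whatever the first group consumed, character for character.
Matches: at [0:3] → 'e_e'; at [4:7] → 'n_n'.
`\1` in the replacement pulls in group 1's text for each match.

'[e];[n]'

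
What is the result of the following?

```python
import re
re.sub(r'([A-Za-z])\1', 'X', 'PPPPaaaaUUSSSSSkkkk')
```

'XXXXXXXSXX'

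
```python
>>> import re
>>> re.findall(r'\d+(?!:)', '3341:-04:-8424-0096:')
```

Because the assertion is negative and zero-width, positions next to the forbidden text are skipped.
With no groups in the pattern, `findall` gives back each whole match — 4 here.

['334', '0', '8424', '009']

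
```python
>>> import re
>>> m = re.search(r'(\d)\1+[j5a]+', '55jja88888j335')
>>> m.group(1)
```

'5'

After group 1 captures some text, `\1` only succeeds where that same text appears again.
`re.search` scans for the first position where the pattern succeeds.
The match spans [0:5] → '55jja'.
Captured: group 1 = '5'.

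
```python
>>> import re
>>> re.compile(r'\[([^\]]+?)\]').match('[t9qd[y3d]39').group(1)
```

't9qd[y3d'

`re.match` won't scan ahead — the pattern has to work from the very first character.
The match spans [0:10] → '[t9qd[y3d]'.
Captured: group 1 = 't9qd[y3d'.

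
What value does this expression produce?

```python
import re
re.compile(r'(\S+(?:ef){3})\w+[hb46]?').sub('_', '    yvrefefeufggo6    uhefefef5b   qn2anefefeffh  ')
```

'    yvrefefeufggo6    _   _  '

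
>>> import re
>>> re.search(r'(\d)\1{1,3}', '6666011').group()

'6666'

A backreference is literal: `\1` must see the identical characters the first group matched.
`re.search` scans for the first position where the pattern succeeds.
The match spans [0:4] → '6666'.
Captured: group 1 = '6'.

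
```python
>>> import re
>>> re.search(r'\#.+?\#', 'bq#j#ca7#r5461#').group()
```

'#j#'

The `?` after the quantifier makes it lazy — it takes as little as possible before letting the rest of the pattern try.
`re.search` scans for the first position where the pattern succeeds.
The match spans [2:5] → '#j#'.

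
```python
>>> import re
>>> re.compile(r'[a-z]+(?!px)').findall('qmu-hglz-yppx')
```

The negative lookaround is zero-width — it rules out positions where the adjacent text would match, without consuming anything.
Scanning left to right: at [0:3] → 'qmu'; at [4:8] → 'hglz'; at [9:13] → 'yppx'.
`findall` yields the raw match text (3 of them) because the pattern has no groups.

['qmu', 'hglz', 'yppx']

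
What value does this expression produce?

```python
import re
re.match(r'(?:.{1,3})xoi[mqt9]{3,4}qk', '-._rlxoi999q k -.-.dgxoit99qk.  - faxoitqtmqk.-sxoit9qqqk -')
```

None

Pattern: 1 to 3 of any character (non-capturing group); then the literal 'xoi', then 3 to 4 of one of [mqt9], then the literal 'qk'.
`re.match` won't scan ahead — the pattern has to work from the very first character.
Here the pattern fails at index 0, so the call returns None.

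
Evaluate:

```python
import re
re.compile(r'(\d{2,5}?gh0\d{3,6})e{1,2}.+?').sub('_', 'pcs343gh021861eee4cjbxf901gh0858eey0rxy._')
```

'pcs_4cjbxf_0rxy._'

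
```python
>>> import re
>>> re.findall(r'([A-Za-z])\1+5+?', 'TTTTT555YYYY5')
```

['T', 'Y']

After group 1 captures some text, `\1` only succeeds where that same text appears again.
Matches: at [0:6] match 'TTTTT5', group 1 = 'T'; at [8:13] match 'YYYY5', group 1 = 'Y'.
One capturing group, so `findall` returns just the captured substring from each match — 2 in all.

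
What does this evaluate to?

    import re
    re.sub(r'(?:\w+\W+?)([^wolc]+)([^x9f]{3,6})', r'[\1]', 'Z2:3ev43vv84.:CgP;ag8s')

This matches one or more of a word character, then one or more of a non-word character (lazy) (non-capturing group); then one or more of any character except [wolc] (captured); then 3 to 6 of any character except [x9f] (captured).
Matches: at [0:22] → 'Z2:3ev43vv84.:CgP;ag8s'.
The replacement refers to a captured group, so each match is rewritten using its own captured text.

'[3ev43vv84.:CgP;a]'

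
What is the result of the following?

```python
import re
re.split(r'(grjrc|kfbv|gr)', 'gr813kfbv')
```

['', 'gr', '813', 'kfbv', '']

`re.split` interleaves the captured-group text with the surrounding fragments.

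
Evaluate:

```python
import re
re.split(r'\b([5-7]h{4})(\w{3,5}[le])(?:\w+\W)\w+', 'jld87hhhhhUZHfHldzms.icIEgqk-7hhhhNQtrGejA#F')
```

['jld87hhhhhUZHfHldzms.icIEgqk-', '7hhhh', 'NQtrGe', '']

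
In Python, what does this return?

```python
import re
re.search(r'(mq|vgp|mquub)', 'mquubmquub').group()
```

Alternation isn't longest-match — the leftmost alternative that fits at this position is chosen.
Unlike `match`, `search` isn't anchored — it looks for the pattern anywhere in the string.
The match spans [0:2] → 'mq'.
Captured: group 1 = 'mq'.

'mq'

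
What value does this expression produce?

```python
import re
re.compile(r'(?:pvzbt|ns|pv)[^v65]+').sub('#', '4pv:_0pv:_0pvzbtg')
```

'4#v:_0#'

Every occurrence is swapped for '#'.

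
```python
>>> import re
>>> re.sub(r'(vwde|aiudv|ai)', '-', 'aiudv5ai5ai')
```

Alternation isn't longest-match — the leftmost alternative that fits at this position is chosen.
Matches: at [0:5] → 'aiudv'; at [6:8] → 'ai'; at [9:11] → 'ai'.
Each match is replaced by '-'.

'-5-5-'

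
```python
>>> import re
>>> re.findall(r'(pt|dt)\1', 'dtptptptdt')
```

`\1` is not a pattern — it's the concrete string captured by group 1, re-applied verbatim.
With a single group, `findall` returns only what that group captured — 1 item.

['pt']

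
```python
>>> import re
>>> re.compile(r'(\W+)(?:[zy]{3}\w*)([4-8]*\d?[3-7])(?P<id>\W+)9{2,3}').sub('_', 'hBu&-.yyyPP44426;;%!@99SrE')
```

'hBu_SrE'

Pattern: one or more of a non-word character (captured); then exactly 3 of one of [zy], then zero or more of a word character (non-capturing group); then zero or more of a character in [4-8], then optionally a digit, then a character in [3-7] (captured); then one or more of a non-word character (captured as 'id'); then 2 to 3 of a literal '9'.
Matches: at [3:23] → '&-.yyyPP44426;;%!@99'.
Each match is replaced by '_'.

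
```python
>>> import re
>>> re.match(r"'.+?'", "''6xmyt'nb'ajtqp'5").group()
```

"''6xmyt'"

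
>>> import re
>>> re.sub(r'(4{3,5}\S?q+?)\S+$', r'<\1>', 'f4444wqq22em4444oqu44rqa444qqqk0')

'f<4444wq>'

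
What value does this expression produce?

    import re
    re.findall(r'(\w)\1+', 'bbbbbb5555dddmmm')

The backreference `\1` re-matches whatever the first group consumed, character for character.
One capturing group, so `findall` returns just the captured substring from each match — 4 in all.

['b', '5', 'd', 'm']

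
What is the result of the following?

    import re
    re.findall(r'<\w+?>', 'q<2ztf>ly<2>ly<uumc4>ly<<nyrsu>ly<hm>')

['<2ztf>', '<2>', '<uumc4>', '<nyrsu>', '<hm>']

Walking the string: at [1:7] → '<2ztf>'; at [9:12] → '<2>'; at [14:21] → '<uumc4>'; at [24:31] → '<nyrsu>'; at [33:37] → '<hm>'.
`findall` yields the raw match text (5 of them) because the pattern has no groups.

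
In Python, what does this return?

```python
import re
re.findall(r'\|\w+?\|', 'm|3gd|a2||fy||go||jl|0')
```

['|3gd|', '|fy|', '|go|', '|jl|']

Walking the string: at [1:6] → '|3gd|'; at [9:13] → '|fy|'; at [13:17] → '|go|'; at [17:21] → '|jl|'.
No capturing groups, so `findall` returns the 4 full match strings.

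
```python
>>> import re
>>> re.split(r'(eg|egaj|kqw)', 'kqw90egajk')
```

['', 'kqw', '90', 'eg', 'ajk']

`|` is ordered: at each position the engine commits to the first alternative that works.
The group in the pattern means `split` returns the separators' captures alongside the pieces.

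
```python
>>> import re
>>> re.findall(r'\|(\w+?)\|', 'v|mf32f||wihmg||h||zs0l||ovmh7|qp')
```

['mf32f', 'wihmg', 'h', 'zs0l', 'ovmh7']

With a single group, `findall` returns only what that group captured — 5 items.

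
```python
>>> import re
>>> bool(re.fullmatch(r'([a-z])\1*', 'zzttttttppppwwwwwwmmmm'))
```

False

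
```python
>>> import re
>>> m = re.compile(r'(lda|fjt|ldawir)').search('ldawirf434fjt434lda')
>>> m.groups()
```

Alternation isn't longest-match — the leftmost alternative that fits at this position is chosen.
`re.search` tries every starting position until one works.
The match spans [0:3] → 'lda'.
Captured: group 1 = 'lda'.

('lda',)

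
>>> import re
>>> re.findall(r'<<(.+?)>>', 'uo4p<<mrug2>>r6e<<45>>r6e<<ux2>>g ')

['mrug2', '45', 'ux2']

Because the quantifier is non-greedy, it stops expanding at the earliest point where the rest of the pattern can succeed.
Walking the string: at [4:13] match '<<mrug2>>', group 1 = 'mrug2'; at [16:22] match '<<45>>', group 1 = '45'; at [25:32] match '<<ux2>>', group 1 = 'ux2'.
With a single group, `findall` returns only what that group captured — 3 items.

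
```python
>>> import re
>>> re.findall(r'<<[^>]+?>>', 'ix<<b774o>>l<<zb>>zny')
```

No capturing groups, so `findall` returns the 2 full match strings.

['<<b774o>>', '<<zb>>']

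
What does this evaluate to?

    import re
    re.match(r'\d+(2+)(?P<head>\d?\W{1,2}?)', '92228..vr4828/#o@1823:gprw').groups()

The pattern matches one or more of a digit; then one or more of a literal '2' (captured); then optionally a digit, then 1 to 2 of a non-word character (lazy) (captured as 'head').
The `?` after the quantifier makes it lazy — it takes as little as possible before letting the rest of the pattern try.
`re.match` only tries the pattern at the start of the string.
The match spans [0:6] → '92228.'.
Captured: group 1 = '2', group 2 = '8.'.

('2', '8.')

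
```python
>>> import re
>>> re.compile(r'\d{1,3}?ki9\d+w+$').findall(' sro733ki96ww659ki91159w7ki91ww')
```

['7ki91ww']

This matches 1 to 3 of a digit (lazy), then the literal 'ki9', then one or more of a digit; then one or more of a literal 'w'; then anchored at the end.
Walking the string: at [24:31] → '7ki91ww'.
With no groups in the pattern, `findall` gives back each whole match — 1 here.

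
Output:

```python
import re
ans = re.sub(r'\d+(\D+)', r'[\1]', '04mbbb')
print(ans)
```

[mbbb]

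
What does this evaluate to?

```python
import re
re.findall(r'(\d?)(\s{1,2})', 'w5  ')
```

[('5', '  ')]

Pattern: optionally a digit (captured); then 1 to 2 of whitespace (captured).
Matches: at [1:4] match '5  ', groups = ('5', '  ').
2 groups means the one result is a tuple of 2 captured strings — 1 here.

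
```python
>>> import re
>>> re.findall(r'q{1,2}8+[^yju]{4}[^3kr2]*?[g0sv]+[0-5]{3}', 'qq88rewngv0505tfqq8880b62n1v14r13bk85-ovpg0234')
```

['qq88rewngv0505']

The pattern matches 1 to 2 of the literal 'q', then one or more of a literal '8', then exactly 4 of any character except [yju]; then zero or more of any character except [3kr2] (lazy), then one or more of one of [g0sv], then exactly 3 of a character in [0-5].
Since nothing is captured, `findall` lists the 1 matched substring directly.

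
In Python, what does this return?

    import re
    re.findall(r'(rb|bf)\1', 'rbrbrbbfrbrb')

The backreference `\1` re-matches whatever the first group consumed, character for character.
`findall` collects group 1 from each match (2 total).

['rb', 'rb']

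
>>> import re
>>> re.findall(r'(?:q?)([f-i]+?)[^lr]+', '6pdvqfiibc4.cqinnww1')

This matches optionally a literal 'q' (non-capturing group); then one or more of a character in [f-i] (lazy) (captured); then one or more of any character except [lr].
Because the quantifier is non-greedy, it stops expanding at the earliest point where the rest of the pattern can succeed.
Scanning left to right: at [4:20] match 'qfiibc4.cqinnww1', group 1 = 'f'.
One capturing group, so `findall` returns just the captured substring from the one match — 1 in all.

['f']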